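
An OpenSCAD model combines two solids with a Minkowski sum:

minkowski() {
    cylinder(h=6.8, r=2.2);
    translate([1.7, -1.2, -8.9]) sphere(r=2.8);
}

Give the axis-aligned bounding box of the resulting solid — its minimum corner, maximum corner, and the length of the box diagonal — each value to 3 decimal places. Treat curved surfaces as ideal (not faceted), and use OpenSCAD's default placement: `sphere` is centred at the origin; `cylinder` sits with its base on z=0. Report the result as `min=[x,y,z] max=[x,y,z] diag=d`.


A = translate([1.7, -1.2, -8.9]) sphere(r=2.8) → bbox [-1.1,-4,-11.7] .. [4.5,1.6,-6.1]
B = cylinder(h=6.8, r=2.2) → bbox [-2.2,-2.2,0] .. [2.2,2.2,6.8]
lo = A.lo+B.lo = [-1.1-2.2, -4-2.2, -11.7+0] = [-3.300,-6.200,-11.700]
hi = A.hi+B.hi = [4.5+2.2, 1.6+2.2, -6.1+6.8] = [6.700,3.800,0.700]
diag = √(10²+10²+12.4²) = √353.76 = 18.809

min=[-3.300,-6.200,-11.700] max=[6.700,3.800,0.700] diag=18.809


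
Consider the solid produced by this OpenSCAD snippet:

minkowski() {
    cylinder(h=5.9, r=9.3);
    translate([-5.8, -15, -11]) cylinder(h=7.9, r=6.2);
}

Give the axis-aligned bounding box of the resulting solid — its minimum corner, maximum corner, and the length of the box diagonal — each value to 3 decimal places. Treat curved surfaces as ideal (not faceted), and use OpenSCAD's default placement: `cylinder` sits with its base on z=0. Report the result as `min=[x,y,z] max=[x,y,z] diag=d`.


min=[-21.300,-30.500,-11.000] max=[9.700,0.500,2.800] diag=45.961

A = translate([-5.8, -15, -11]) cylinder(h=7.9, r=6.2) → bbox [-12,-21.2,-11] .. [0.4,-8.8,-3.1]
B = cylinder(h=5.9, r=9.3) → bbox [-9.3,-9.3,0] .. [9.3,9.3,5.9]
lo = A.lo+B.lo = [-12-9.3, -21.2-9.3, -11+0] = [-21.300,-30.500,-11.000]
hi = A.hi+B.hi = [0.4+9.3, -8.8+9.3, -3.1+5.9] = [9.700,0.500,2.800]
diag = √(31²+31²+13.8²) = √2112.44 = 45.961


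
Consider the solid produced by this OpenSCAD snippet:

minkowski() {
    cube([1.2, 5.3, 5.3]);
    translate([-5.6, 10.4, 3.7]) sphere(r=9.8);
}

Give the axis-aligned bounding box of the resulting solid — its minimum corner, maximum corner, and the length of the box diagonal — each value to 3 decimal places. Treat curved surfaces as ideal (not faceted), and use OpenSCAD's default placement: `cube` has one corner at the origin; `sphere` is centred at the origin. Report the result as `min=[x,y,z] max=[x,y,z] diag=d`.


min=[-15.400,0.600,-6.100] max=[5.400,25.500,18.800] diag=40.898

A = translate([-5.6, 10.4, 3.7]) sphere(r=9.8) → bbox [-15.4,0.6,-6.1] .. [4.2,20.2,13.5]
B = cube([1.2, 5.3, 5.3]) → bbox [0,0,0] .. [1.2,5.3,5.3]
lo = A.lo+B.lo = [-15.4+0, 0.6+0, -6.1+0] = [-15.400,0.600,-6.100]
hi = A.hi+B.hi = [4.2+1.2, 20.2+5.3, 13.5+5.3] = [5.400,25.500,18.800]
diag = √(20.8²+24.9²+24.9²) = √1672.66 = 40.898


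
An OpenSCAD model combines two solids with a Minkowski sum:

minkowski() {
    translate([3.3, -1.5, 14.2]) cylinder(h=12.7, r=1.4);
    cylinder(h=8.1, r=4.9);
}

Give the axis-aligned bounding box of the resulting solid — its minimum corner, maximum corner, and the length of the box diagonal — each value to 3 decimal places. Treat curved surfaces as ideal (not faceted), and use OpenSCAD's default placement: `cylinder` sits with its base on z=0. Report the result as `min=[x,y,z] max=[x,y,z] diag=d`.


A = translate([3.3, -1.5, 14.2]) cylinder(h=12.7, r=1.4) → bbox [1.9,-2.9,14.2] .. [4.7,-0.1,26.9]
B = cylinder(h=8.1, r=4.9) → bbox [-4.9,-4.9,0] .. [4.9,4.9,8.1]
lo = A.lo+B.lo = [1.9-4.9, -2.9-4.9, 14.2+0] = [-3.000,-7.800,14.200]
hi = A.hi+B.hi = [4.7+4.9, -0.1+4.9, 26.9+8.1] = [9.600,4.800,35.000]
diag = √(12.6²+12.6²+20.8²) = √750.16 = 27.389

min=[-3.000,-7.800,14.200] max=[9.600,4.800,35.000] diag=27.389


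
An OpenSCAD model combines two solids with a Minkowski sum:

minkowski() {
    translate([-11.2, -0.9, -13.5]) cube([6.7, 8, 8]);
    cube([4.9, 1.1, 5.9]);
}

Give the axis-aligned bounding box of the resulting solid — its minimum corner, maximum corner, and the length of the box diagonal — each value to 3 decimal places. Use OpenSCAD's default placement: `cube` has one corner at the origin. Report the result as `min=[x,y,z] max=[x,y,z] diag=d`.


A = translate([-11.2, -0.9, -13.5]) cube([6.7, 8, 8]) → bbox [-11.2,-0.9,-13.5] .. [-4.5,7.1,-5.5]
B = cube([4.9, 1.1, 5.9]) → bbox [0,0,0] .. [4.9,1.1,5.9]
lo = A.lo+B.lo = [-11.2+0, -0.9+0, -13.5+0] = [-11.200,-0.900,-13.500]
hi = A.hi+B.hi = [-4.5+4.9, 7.1+1.1, -5.5+5.9] = [0.400,8.200,0.400]
diag = √(11.6²+9.1²+13.9²) = √410.58 = 20.263

min=[-11.200,-0.900,-13.500] max=[0.400,8.200,0.400] diag=20.263


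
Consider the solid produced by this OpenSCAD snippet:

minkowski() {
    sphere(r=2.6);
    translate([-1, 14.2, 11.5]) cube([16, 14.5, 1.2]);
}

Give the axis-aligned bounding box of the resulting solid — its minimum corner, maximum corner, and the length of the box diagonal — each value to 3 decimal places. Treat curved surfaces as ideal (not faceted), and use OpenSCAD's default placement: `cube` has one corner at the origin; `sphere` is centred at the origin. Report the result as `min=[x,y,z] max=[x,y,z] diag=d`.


min=[-3.600,11.600,8.900] max=[17.600,31.300,15.300] diag=29.639

A = translate([-1, 14.2, 11.5]) cube([16, 14.5, 1.2]) → bbox [-1,14.2,11.5] .. [15,28.7,12.7]
B = sphere(r=2.6) → bbox [-2.6,-2.6,-2.6] .. [2.6,2.6,2.6]
lo = A.lo+B.lo = [-1-2.6, 14.2-2.6, 11.5-2.6] = [-3.600,11.600,8.900]
hi = A.hi+B.hi = [15+2.6, 28.7+2.6, 12.7+2.6] = [17.600,31.300,15.300]
diag = √(21.2²+19.7²+6.4²) = √878.49 = 29.639


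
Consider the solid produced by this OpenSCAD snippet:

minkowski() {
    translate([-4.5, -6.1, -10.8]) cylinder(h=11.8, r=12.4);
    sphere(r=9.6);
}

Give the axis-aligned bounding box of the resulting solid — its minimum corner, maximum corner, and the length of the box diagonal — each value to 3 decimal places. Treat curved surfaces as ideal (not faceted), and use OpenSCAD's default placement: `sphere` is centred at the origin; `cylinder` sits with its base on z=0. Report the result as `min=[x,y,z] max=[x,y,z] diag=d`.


min=[-26.500,-28.100,-20.400] max=[17.500,15.900,10.600] diag=69.520

A = translate([-4.5, -6.1, -10.8]) cylinder(h=11.8, r=12.4) → bbox [-16.9,-18.5,-10.8] .. [7.9,6.3,1]
B = sphere(r=9.6) → bbox [-9.6,-9.6,-9.6] .. [9.6,9.6,9.6]
lo = A.lo+B.lo = [-16.9-9.6, -18.5-9.6, -10.8-9.6] = [-26.500,-28.100,-20.400]
hi = A.hi+B.hi = [7.9+9.6, 6.3+9.6, 1+9.6] = [17.500,15.900,10.600]
diag = √(44²+44²+31²) = √4833 = 69.520


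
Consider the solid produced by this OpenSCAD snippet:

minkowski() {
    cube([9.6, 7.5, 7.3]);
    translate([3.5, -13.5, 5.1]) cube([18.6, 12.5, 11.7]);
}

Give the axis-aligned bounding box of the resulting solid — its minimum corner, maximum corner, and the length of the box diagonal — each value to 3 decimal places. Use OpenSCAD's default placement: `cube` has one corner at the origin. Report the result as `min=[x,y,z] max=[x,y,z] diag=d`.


A = translate([3.5, -13.5, 5.1]) cube([18.6, 12.5, 11.7]) → bbox [3.5,-13.5,5.1] .. [22.1,-1,16.8]
B = cube([9.6, 7.5, 7.3]) → bbox [0,0,0] .. [9.6,7.5,7.3]
lo = A.lo+B.lo = [3.5+0, -13.5+0, 5.1+0] = [3.500,-13.500,5.100]
hi = A.hi+B.hi = [22.1+9.6, -1+7.5, 16.8+7.3] = [31.700,6.500,24.100]
diag = √(28.2²+20²+19²) = √1556.24 = 39.449

min=[3.500,-13.500,5.100] max=[31.700,6.500,24.100] diag=39.449


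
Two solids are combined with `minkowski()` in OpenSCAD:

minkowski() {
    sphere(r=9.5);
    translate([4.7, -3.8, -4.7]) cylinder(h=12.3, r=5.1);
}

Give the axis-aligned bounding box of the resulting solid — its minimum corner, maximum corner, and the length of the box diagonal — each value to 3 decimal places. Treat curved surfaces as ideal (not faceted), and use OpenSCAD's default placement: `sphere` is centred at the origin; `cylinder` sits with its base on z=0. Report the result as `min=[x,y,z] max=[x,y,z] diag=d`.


min=[-9.900,-18.400,-14.200] max=[19.300,10.800,17.100] diag=51.817

A = translate([4.7, -3.8, -4.7]) cylinder(h=12.3, r=5.1) → bbox [-0.4,-8.9,-4.7] .. [9.8,1.3,7.6]
B = sphere(r=9.5) → bbox [-9.5,-9.5,-9.5] .. [9.5,9.5,9.5]
lo = A.lo+B.lo = [-0.4-9.5, -8.9-9.5, -4.7-9.5] = [-9.900,-18.400,-14.200]
hi = A.hi+B.hi = [9.8+9.5, 1.3+9.5, 7.6+9.5] = [19.300,10.800,17.100]
diag = √(29.2²+29.2²+31.3²) = √2684.97 = 51.817


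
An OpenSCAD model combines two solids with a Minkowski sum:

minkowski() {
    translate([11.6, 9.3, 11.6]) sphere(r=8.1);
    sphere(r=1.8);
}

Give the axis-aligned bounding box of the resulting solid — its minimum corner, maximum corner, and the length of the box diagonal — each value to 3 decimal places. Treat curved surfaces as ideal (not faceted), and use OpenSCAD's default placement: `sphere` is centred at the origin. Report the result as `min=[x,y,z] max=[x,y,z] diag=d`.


A = translate([11.6, 9.3, 11.6]) sphere(r=8.1) → bbox [3.5,1.2,3.5] .. [19.7,17.4,19.7]
B = sphere(r=1.8) → bbox [-1.8,-1.8,-1.8] .. [1.8,1.8,1.8]
lo = A.lo+B.lo = [3.5-1.8, 1.2-1.8, 3.5-1.8] = [1.700,-0.600,1.700]
hi = A.hi+B.hi = [19.7+1.8, 17.4+1.8, 19.7+1.8] = [21.500,19.200,21.500]
diag = √(19.8²+19.8²+19.8²) = √1176.12 = 34.295

min=[1.700,-0.600,1.700] max=[21.500,19.200,21.500] diag=34.295


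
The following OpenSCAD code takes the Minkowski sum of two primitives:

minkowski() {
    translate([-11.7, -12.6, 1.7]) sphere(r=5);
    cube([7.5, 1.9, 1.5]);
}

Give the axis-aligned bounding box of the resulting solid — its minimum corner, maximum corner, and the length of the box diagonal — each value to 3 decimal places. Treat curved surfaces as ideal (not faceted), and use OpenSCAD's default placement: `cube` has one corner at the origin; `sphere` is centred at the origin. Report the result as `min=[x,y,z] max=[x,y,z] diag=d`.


A = translate([-11.7, -12.6, 1.7]) sphere(r=5) → bbox [-16.7,-17.6,-3.3] .. [-6.7,-7.6,6.7]
B = cube([7.5, 1.9, 1.5]) → bbox [0,0,0] .. [7.5,1.9,1.5]
lo = A.lo+B.lo = [-16.7+0, -17.6+0, -3.3+0] = [-16.700,-17.600,-3.300]
hi = A.hi+B.hi = [-6.7+7.5, -7.6+1.9, 6.7+1.5] = [0.800,-5.700,8.200]
diag = √(17.5²+11.9²+11.5²) = √580.11 = 24.085

min=[-16.700,-17.600,-3.300] max=[0.800,-5.700,8.200] diag=24.085


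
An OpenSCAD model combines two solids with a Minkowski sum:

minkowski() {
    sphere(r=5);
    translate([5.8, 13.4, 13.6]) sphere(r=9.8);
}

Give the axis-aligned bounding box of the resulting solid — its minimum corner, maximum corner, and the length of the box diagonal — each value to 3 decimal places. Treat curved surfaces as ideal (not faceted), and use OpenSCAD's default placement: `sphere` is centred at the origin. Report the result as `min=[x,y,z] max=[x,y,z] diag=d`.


min=[-9.000,-1.400,-1.200] max=[20.600,28.200,28.400] diag=51.269

A = translate([5.8, 13.4, 13.6]) sphere(r=9.8) → bbox [-4,3.6,3.8] .. [15.6,23.2,23.4]
B = sphere(r=5) → bbox [-5,-5,-5] .. [5,5,5]
lo = A.lo+B.lo = [-4-5, 3.6-5, 3.8-5] = [-9.000,-1.400,-1.200]
hi = A.hi+B.hi = [15.6+5, 23.2+5, 23.4+5] = [20.600,28.200,28.400]
diag = √(29.6²+29.6²+29.6²) = √2628.48 = 51.269


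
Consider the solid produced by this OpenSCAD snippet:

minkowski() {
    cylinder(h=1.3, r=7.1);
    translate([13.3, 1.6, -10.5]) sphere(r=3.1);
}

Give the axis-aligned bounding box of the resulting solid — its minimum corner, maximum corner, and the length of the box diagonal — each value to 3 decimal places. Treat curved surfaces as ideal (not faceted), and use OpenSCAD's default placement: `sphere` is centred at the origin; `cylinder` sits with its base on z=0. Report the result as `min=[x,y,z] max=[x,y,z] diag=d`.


min=[3.100,-8.600,-13.600] max=[23.500,11.800,-6.100] diag=29.809

A = translate([13.3, 1.6, -10.5]) sphere(r=3.1) → bbox [10.2,-1.5,-13.6] .. [16.4,4.7,-7.4]
B = cylinder(h=1.3, r=7.1) → bbox [-7.1,-7.1,0] .. [7.1,7.1,1.3]
lo = A.lo+B.lo = [10.2-7.1, -1.5-7.1, -13.6+0] = [3.100,-8.600,-13.600]
hi = A.hi+B.hi = [16.4+7.1, 4.7+7.1, -7.4+1.3] = [23.500,11.800,-6.100]
diag = √(20.4²+20.4²+7.5²) = √888.57 = 29.809


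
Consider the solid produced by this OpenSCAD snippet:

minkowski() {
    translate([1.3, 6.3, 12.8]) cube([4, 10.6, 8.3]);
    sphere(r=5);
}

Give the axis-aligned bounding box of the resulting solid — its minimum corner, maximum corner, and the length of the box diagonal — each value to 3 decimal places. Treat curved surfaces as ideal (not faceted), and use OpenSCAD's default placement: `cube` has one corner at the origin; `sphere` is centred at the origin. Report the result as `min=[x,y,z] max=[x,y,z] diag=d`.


min=[-3.700,1.300,7.800] max=[10.300,21.900,26.100] diag=30.907

A = translate([1.3, 6.3, 12.8]) cube([4, 10.6, 8.3]) → bbox [1.3,6.3,12.8] .. [5.3,16.9,21.1]
B = sphere(r=5) → bbox [-5,-5,-5] .. [5,5,5]
lo = A.lo+B.lo = [1.3-5, 6.3-5, 12.8-5] = [-3.700,1.300,7.800]
hi = A.hi+B.hi = [5.3+5, 16.9+5, 21.1+5] = [10.300,21.900,26.100]
diag = √(14²+20.6²+18.3²) = √955.25 = 30.907


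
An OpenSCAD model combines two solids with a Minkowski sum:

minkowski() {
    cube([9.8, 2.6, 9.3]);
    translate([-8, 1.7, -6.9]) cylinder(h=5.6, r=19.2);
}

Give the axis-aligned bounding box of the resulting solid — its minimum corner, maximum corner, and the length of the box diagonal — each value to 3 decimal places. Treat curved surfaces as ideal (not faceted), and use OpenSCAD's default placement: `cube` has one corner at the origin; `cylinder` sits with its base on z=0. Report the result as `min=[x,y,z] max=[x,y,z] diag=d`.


min=[-27.200,-17.500,-6.900] max=[21.000,23.500,8.000] diag=65.010

A = translate([-8, 1.7, -6.9]) cylinder(h=5.6, r=19.2) → bbox [-27.2,-17.5,-6.9] .. [11.2,20.9,-1.3]
B = cube([9.8, 2.6, 9.3]) → bbox [0,0,0] .. [9.8,2.6,9.3]
lo = A.lo+B.lo = [-27.2+0, -17.5+0, -6.9+0] = [-27.200,-17.500,-6.900]
hi = A.hi+B.hi = [11.2+9.8, 20.9+2.6, -1.3+9.3] = [21.000,23.500,8.000]
diag = √(48.2²+41²+14.9²) = √4226.25 = 65.010


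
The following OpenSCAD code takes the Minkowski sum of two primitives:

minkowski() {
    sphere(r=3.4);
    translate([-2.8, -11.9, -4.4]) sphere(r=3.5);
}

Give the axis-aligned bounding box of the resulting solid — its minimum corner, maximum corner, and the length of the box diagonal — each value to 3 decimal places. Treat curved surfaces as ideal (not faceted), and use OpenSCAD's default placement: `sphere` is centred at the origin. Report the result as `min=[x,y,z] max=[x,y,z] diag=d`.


A = translate([-2.8, -11.9, -4.4]) sphere(r=3.5) → bbox [-6.3,-15.4,-7.9] .. [0.7,-8.4,-0.9]
B = sphere(r=3.4) → bbox [-3.4,-3.4,-3.4] .. [3.4,3.4,3.4]
lo = A.lo+B.lo = [-6.3-3.4, -15.4-3.4, -7.9-3.4] = [-9.700,-18.800,-11.300]
hi = A.hi+B.hi = [0.7+3.4, -8.4+3.4, -0.9+3.4] = [4.100,-5.000,2.500]
diag = √(13.8²+13.8²+13.8²) = √571.32 = 23.902

min=[-9.700,-18.800,-11.300] max=[4.100,-5.000,2.500] diag=23.902


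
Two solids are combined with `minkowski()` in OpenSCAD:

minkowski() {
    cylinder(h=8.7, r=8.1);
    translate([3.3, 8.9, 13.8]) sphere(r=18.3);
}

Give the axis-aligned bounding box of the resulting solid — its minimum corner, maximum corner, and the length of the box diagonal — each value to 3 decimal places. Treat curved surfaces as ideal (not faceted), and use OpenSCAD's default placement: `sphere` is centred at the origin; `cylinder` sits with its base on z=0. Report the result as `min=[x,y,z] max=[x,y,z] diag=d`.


min=[-23.100,-17.500,-4.500] max=[29.700,35.300,40.800] diag=87.337

A = translate([3.3, 8.9, 13.8]) sphere(r=18.3) → bbox [-15,-9.4,-4.5] .. [21.6,27.2,32.1]
B = cylinder(h=8.7, r=8.1) → bbox [-8.1,-8.1,0] .. [8.1,8.1,8.7]
lo = A.lo+B.lo = [-15-8.1, -9.4-8.1, -4.5+0] = [-23.100,-17.500,-4.500]
hi = A.hi+B.hi = [21.6+8.1, 27.2+8.1, 32.1+8.7] = [29.700,35.300,40.800]
diag = √(52.8²+52.8²+45.3²) = √7627.77 = 87.337


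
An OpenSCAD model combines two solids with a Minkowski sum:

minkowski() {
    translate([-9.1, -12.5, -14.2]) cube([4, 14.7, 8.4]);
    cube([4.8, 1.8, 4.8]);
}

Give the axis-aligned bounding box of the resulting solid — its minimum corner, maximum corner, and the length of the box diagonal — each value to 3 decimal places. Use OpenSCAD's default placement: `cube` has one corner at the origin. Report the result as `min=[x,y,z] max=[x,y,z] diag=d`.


min=[-9.100,-12.500,-14.200] max=[-0.300,4.000,-1.000] diag=22.890

A = translate([-9.1, -12.5, -14.2]) cube([4, 14.7, 8.4]) → bbox [-9.1,-12.5,-14.2] .. [-5.1,2.2,-5.8]
B = cube([4.8, 1.8, 4.8]) → bbox [0,0,0] .. [4.8,1.8,4.8]
lo = A.lo+B.lo = [-9.1+0, -12.5+0, -14.2+0] = [-9.100,-12.500,-14.200]
hi = A.hi+B.hi = [-5.1+4.8, 2.2+1.8, -5.8+4.8] = [-0.300,4.000,-1.000]
diag = √(8.8²+16.5²+13.2²) = √523.93 = 22.890


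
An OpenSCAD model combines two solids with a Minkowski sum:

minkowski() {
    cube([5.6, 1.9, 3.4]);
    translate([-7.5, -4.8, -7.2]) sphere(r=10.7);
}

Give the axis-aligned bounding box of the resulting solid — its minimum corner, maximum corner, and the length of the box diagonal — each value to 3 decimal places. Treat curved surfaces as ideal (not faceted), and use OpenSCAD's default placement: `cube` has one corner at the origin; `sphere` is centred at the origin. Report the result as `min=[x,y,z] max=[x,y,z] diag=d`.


A = translate([-7.5, -4.8, -7.2]) sphere(r=10.7) → bbox [-18.2,-15.5,-17.9] .. [3.2,5.9,3.5]
B = cube([5.6, 1.9, 3.4]) → bbox [0,0,0] .. [5.6,1.9,3.4]
lo = A.lo+B.lo = [-18.2+0, -15.5+0, -17.9+0] = [-18.200,-15.500,-17.900]
hi = A.hi+B.hi = [3.2+5.6, 5.9+1.9, 3.5+3.4] = [8.800,7.800,6.900]
diag = √(27²+23.3²+24.8²) = √1886.93 = 43.439

min=[-18.200,-15.500,-17.900] max=[8.800,7.800,6.900] diag=43.439


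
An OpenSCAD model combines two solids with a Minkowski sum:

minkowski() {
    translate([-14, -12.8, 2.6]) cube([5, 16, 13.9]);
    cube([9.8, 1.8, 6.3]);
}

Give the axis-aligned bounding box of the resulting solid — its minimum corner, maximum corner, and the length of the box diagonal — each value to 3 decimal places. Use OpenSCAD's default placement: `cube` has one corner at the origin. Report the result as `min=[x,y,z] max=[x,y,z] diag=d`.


A = translate([-14, -12.8, 2.6]) cube([5, 16, 13.9]) → bbox [-14,-12.8,2.6] .. [-9,3.2,16.5]
B = cube([9.8, 1.8, 6.3]) → bbox [0,0,0] .. [9.8,1.8,6.3]
lo = A.lo+B.lo = [-14+0, -12.8+0, 2.6+0] = [-14.000,-12.800,2.600]
hi = A.hi+B.hi = [-9+9.8, 3.2+1.8, 16.5+6.3] = [0.800,5.000,22.800]
diag = √(14.8²+17.8²+20.2²) = √943.92 = 30.723

min=[-14.000,-12.800,2.600] max=[0.800,5.000,22.800] diag=30.723


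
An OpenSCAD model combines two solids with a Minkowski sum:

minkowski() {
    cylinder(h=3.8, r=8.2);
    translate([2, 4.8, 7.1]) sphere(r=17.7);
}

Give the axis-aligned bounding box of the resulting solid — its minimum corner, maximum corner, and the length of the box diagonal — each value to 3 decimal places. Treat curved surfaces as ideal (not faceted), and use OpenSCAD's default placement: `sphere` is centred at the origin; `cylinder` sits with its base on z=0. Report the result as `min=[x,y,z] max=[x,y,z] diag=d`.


min=[-23.900,-21.100,-10.600] max=[27.900,30.700,28.600] diag=83.085

A = translate([2, 4.8, 7.1]) sphere(r=17.7) → bbox [-15.7,-12.9,-10.6] .. [19.7,22.5,24.8]
B = cylinder(h=3.8, r=8.2) → bbox [-8.2,-8.2,0] .. [8.2,8.2,3.8]
lo = A.lo+B.lo = [-15.7-8.2, -12.9-8.2, -10.6+0] = [-23.900,-21.100,-10.600]
hi = A.hi+B.hi = [19.7+8.2, 22.5+8.2, 24.8+3.8] = [27.900,30.700,28.600]
diag = √(51.8²+51.8²+39.2²) = √6903.12 = 83.085


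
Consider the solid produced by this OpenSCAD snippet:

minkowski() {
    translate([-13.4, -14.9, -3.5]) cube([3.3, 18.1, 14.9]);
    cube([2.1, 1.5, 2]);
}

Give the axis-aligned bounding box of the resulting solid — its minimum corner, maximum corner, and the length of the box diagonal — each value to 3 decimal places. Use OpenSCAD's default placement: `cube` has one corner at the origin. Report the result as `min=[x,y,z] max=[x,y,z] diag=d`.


A = translate([-13.4, -14.9, -3.5]) cube([3.3, 18.1, 14.9]) → bbox [-13.4,-14.9,-3.5] .. [-10.1,3.2,11.4]
B = cube([2.1, 1.5, 2]) → bbox [0,0,0] .. [2.1,1.5,2]
lo = A.lo+B.lo = [-13.4+0, -14.9+0, -3.5+0] = [-13.400,-14.900,-3.500]
hi = A.hi+B.hi = [-10.1+2.1, 3.2+1.5, 11.4+2] = [-8.000,4.700,13.400]
diag = √(5.4²+19.6²+16.9²) = √698.93 = 26.437

min=[-13.400,-14.900,-3.500] max=[-8.000,4.700,13.400] diag=26.437


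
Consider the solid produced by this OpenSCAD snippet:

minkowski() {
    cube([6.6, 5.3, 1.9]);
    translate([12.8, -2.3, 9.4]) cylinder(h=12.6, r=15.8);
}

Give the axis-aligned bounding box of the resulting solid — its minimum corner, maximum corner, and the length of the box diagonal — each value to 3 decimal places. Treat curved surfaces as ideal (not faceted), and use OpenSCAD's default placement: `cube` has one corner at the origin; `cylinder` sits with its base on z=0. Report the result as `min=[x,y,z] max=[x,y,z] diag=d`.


A = translate([12.8, -2.3, 9.4]) cylinder(h=12.6, r=15.8) → bbox [-3,-18.1,9.4] .. [28.6,13.5,22]
B = cube([6.6, 5.3, 1.9]) → bbox [0,0,0] .. [6.6,5.3,1.9]
lo = A.lo+B.lo = [-3+0, -18.1+0, 9.4+0] = [-3.000,-18.100,9.400]
hi = A.hi+B.hi = [28.6+6.6, 13.5+5.3, 22+1.9] = [35.200,18.800,23.900]
diag = √(38.2²+36.9²+14.5²) = √3031.1 = 55.055

min=[-3.000,-18.100,9.400] max=[35.200,18.800,23.900] diag=55.055


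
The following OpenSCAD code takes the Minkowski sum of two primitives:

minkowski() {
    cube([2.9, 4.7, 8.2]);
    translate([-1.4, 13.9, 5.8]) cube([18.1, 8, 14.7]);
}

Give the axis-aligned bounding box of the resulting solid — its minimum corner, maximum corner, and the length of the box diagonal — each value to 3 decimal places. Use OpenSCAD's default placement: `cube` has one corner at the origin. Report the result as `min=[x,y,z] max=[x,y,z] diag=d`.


A = translate([-1.4, 13.9, 5.8]) cube([18.1, 8, 14.7]) → bbox [-1.4,13.9,5.8] .. [16.7,21.9,20.5]
B = cube([2.9, 4.7, 8.2]) → bbox [0,0,0] .. [2.9,4.7,8.2]
lo = A.lo+B.lo = [-1.4+0, 13.9+0, 5.8+0] = [-1.400,13.900,5.800]
hi = A.hi+B.hi = [16.7+2.9, 21.9+4.7, 20.5+8.2] = [19.600,26.600,28.700]
diag = √(21²+12.7²+22.9²) = √1126.7 = 33.566

min=[-1.400,13.900,5.800] max=[19.600,26.600,28.700] diag=33.566


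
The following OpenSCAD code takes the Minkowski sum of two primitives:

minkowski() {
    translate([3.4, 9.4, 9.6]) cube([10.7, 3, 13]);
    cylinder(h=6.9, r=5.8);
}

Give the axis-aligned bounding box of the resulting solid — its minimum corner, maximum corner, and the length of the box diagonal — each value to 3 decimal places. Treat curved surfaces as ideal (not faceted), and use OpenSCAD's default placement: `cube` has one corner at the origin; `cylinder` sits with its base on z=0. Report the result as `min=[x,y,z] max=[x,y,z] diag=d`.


min=[-2.400,3.600,9.600] max=[19.900,18.200,29.500] diag=33.263

A = translate([3.4, 9.4, 9.6]) cube([10.7, 3, 13]) → bbox [3.4,9.4,9.6] .. [14.1,12.4,22.6]
B = cylinder(h=6.9, r=5.8) → bbox [-5.8,-5.8,0] .. [5.8,5.8,6.9]
lo = A.lo+B.lo = [3.4-5.8, 9.4-5.8, 9.6+0] = [-2.400,3.600,9.600]
hi = A.hi+B.hi = [14.1+5.8, 12.4+5.8, 22.6+6.9] = [19.900,18.200,29.500]
diag = √(22.3²+14.6²+19.9²) = √1106.46 = 33.263


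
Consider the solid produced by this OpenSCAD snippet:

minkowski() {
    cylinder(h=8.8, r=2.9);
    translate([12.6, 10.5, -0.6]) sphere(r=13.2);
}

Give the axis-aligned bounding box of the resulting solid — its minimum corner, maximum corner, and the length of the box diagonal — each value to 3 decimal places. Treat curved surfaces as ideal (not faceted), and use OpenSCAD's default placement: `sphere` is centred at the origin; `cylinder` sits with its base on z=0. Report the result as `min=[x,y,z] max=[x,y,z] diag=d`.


A = translate([12.6, 10.5, -0.6]) sphere(r=13.2) → bbox [-0.6,-2.7,-13.8] .. [25.8,23.7,12.6]
B = cylinder(h=8.8, r=2.9) → bbox [-2.9,-2.9,0] .. [2.9,2.9,8.8]
lo = A.lo+B.lo = [-0.6-2.9, -2.7-2.9, -13.8+0] = [-3.500,-5.600,-13.800]
hi = A.hi+B.hi = [25.8+2.9, 23.7+2.9, 12.6+8.8] = [28.700,26.600,21.400]
diag = √(32.2²+32.2²+35.2²) = √3312.72 = 57.556

min=[-3.500,-5.600,-13.800] max=[28.700,26.600,21.400] diag=57.556


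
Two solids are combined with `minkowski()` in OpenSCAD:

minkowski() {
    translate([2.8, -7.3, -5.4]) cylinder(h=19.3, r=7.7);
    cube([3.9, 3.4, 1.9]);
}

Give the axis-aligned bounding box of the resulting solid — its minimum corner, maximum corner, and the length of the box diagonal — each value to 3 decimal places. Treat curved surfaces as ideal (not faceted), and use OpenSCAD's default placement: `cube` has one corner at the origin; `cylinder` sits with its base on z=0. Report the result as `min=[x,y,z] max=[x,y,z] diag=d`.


min=[-4.900,-15.000,-5.400] max=[14.400,3.800,15.800] diag=34.284

A = translate([2.8, -7.3, -5.4]) cylinder(h=19.3, r=7.7) → bbox [-4.9,-15,-5.4] .. [10.5,0.4,13.9]
B = cube([3.9, 3.4, 1.9]) → bbox [0,0,0] .. [3.9,3.4,1.9]
lo = A.lo+B.lo = [-4.9+0, -15+0, -5.4+0] = [-4.900,-15.000,-5.400]
hi = A.hi+B.hi = [10.5+3.9, 0.4+3.4, 13.9+1.9] = [14.400,3.800,15.800]
diag = √(19.3²+18.8²+21.2²) = √1175.37 = 34.284


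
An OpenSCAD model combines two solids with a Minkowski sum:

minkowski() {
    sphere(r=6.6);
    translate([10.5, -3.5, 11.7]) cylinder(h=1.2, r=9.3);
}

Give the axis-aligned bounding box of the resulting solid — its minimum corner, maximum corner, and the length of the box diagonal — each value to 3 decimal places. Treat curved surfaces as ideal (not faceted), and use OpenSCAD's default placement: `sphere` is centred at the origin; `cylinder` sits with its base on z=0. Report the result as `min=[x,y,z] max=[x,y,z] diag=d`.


min=[-5.400,-19.400,5.100] max=[26.400,12.400,19.500] diag=47.221

A = translate([10.5, -3.5, 11.7]) cylinder(h=1.2, r=9.3) → bbox [1.2,-12.8,11.7] .. [19.8,5.8,12.9]
B = sphere(r=6.6) → bbox [-6.6,-6.6,-6.6] .. [6.6,6.6,6.6]
lo = A.lo+B.lo = [1.2-6.6, -12.8-6.6, 11.7-6.6] = [-5.400,-19.400,5.100]
hi = A.hi+B.hi = [19.8+6.6, 5.8+6.6, 12.9+6.6] = [26.400,12.400,19.500]
diag = √(31.8²+31.8²+14.4²) = √2229.84 = 47.221


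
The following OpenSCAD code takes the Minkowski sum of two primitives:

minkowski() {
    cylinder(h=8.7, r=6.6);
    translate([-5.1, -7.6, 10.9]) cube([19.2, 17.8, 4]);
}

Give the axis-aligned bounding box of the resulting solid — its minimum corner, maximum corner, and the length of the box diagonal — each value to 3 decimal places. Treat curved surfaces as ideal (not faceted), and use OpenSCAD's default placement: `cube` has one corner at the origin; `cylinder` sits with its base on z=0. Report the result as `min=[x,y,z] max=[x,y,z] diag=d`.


min=[-11.700,-14.200,10.900] max=[20.700,16.800,23.600] diag=46.605

A = translate([-5.1, -7.6, 10.9]) cube([19.2, 17.8, 4]) → bbox [-5.1,-7.6,10.9] .. [14.1,10.2,14.9]
B = cylinder(h=8.7, r=6.6) → bbox [-6.6,-6.6,0] .. [6.6,6.6,8.7]
lo = A.lo+B.lo = [-5.1-6.6, -7.6-6.6, 10.9+0] = [-11.700,-14.200,10.900]
hi = A.hi+B.hi = [14.1+6.6, 10.2+6.6, 14.9+8.7] = [20.700,16.800,23.600]
diag = √(32.4²+31²+12.7²) = √2172.05 = 46.605


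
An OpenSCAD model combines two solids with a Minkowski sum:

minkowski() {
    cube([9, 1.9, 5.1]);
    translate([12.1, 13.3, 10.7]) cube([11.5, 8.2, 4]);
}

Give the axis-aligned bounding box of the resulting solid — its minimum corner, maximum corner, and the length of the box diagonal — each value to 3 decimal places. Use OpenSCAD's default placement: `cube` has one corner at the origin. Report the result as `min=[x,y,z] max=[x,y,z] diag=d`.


min=[12.100,13.300,10.700] max=[32.600,23.400,19.800] diag=24.598

A = translate([12.1, 13.3, 10.7]) cube([11.5, 8.2, 4]) → bbox [12.1,13.3,10.7] .. [23.6,21.5,14.7]
B = cube([9, 1.9, 5.1]) → bbox [0,0,0] .. [9,1.9,5.1]
lo = A.lo+B.lo = [12.1+0, 13.3+0, 10.7+0] = [12.100,13.300,10.700]
hi = A.hi+B.hi = [23.6+9, 21.5+1.9, 14.7+5.1] = [32.600,23.400,19.800]
diag = √(20.5²+10.1²+9.1²) = √605.07 = 24.598


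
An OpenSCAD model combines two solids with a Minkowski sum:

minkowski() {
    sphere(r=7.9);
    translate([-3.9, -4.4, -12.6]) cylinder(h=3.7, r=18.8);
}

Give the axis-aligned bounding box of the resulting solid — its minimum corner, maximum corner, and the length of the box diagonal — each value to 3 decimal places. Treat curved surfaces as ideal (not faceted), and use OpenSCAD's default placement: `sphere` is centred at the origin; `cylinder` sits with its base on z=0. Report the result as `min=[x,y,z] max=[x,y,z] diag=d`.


min=[-30.600,-31.100,-20.500] max=[22.800,22.300,-1.000] diag=77.996

A = translate([-3.9, -4.4, -12.6]) cylinder(h=3.7, r=18.8) → bbox [-22.7,-23.2,-12.6] .. [14.9,14.4,-8.9]
B = sphere(r=7.9) → bbox [-7.9,-7.9,-7.9] .. [7.9,7.9,7.9]
lo = A.lo+B.lo = [-22.7-7.9, -23.2-7.9, -12.6-7.9] = [-30.600,-31.100,-20.500]
hi = A.hi+B.hi = [14.9+7.9, 14.4+7.9, -8.9+7.9] = [22.800,22.300,-1.000]
diag = √(53.4²+53.4²+19.5²) = √6083.37 = 77.996


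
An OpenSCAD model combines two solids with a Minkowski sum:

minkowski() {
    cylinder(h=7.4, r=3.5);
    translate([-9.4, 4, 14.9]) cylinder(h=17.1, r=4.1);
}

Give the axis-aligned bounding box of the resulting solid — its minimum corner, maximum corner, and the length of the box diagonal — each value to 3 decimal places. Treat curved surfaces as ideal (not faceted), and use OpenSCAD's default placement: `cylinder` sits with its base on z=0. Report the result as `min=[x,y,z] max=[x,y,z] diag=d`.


min=[-17.000,-3.600,14.900] max=[-1.800,11.600,39.400] diag=32.593

A = translate([-9.4, 4, 14.9]) cylinder(h=17.1, r=4.1) → bbox [-13.5,-0.1,14.9] .. [-5.3,8.1,32]
B = cylinder(h=7.4, r=3.5) → bbox [-3.5,-3.5,0] .. [3.5,3.5,7.4]
lo = A.lo+B.lo = [-13.5-3.5, -0.1-3.5, 14.9+0] = [-17.000,-3.600,14.900]
hi = A.hi+B.hi = [-5.3+3.5, 8.1+3.5, 32+7.4] = [-1.800,11.600,39.400]
diag = √(15.2²+15.2²+24.5²) = √1062.33 = 32.593


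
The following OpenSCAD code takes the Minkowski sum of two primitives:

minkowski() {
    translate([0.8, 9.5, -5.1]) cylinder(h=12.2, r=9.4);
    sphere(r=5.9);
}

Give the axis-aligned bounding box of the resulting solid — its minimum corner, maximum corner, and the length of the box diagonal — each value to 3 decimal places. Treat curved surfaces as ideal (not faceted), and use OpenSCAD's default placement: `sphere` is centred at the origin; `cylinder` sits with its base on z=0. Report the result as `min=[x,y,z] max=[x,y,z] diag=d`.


A = translate([0.8, 9.5, -5.1]) cylinder(h=12.2, r=9.4) → bbox [-8.6,0.1,-5.1] .. [10.2,18.9,7.1]
B = sphere(r=5.9) → bbox [-5.9,-5.9,-5.9] .. [5.9,5.9,5.9]
lo = A.lo+B.lo = [-8.6-5.9, 0.1-5.9, -5.1-5.9] = [-14.500,-5.800,-11.000]
hi = A.hi+B.hi = [10.2+5.9, 18.9+5.9, 7.1+5.9] = [16.100,24.800,13.000]
diag = √(30.6²+30.6²+24²) = √2448.72 = 49.485

min=[-14.500,-5.800,-11.000] max=[16.100,24.800,13.000] diag=49.485


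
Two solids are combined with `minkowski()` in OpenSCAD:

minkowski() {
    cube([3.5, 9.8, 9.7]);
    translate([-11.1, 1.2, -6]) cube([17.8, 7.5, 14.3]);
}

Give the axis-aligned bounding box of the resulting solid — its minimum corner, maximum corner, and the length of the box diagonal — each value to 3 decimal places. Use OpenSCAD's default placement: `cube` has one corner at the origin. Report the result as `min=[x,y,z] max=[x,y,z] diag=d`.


A = translate([-11.1, 1.2, -6]) cube([17.8, 7.5, 14.3]) → bbox [-11.1,1.2,-6] .. [6.7,8.7,8.3]
B = cube([3.5, 9.8, 9.7]) → bbox [0,0,0] .. [3.5,9.8,9.7]
lo = A.lo+B.lo = [-11.1+0, 1.2+0, -6+0] = [-11.100,1.200,-6.000]
hi = A.hi+B.hi = [6.7+3.5, 8.7+9.8, 8.3+9.7] = [10.200,18.500,18.000]
diag = √(21.3²+17.3²+24²) = √1328.98 = 36.455

min=[-11.100,1.200,-6.000] max=[10.200,18.500,18.000] diag=36.455


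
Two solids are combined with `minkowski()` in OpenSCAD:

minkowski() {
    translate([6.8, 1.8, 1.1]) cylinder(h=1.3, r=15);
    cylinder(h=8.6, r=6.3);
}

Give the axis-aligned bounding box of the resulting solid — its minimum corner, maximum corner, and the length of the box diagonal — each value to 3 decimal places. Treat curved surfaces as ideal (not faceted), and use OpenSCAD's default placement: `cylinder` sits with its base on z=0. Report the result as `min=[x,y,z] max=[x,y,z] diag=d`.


A = translate([6.8, 1.8, 1.1]) cylinder(h=1.3, r=15) → bbox [-8.2,-13.2,1.1] .. [21.8,16.8,2.4]
B = cylinder(h=8.6, r=6.3) → bbox [-6.3,-6.3,0] .. [6.3,6.3,8.6]
lo = A.lo+B.lo = [-8.2-6.3, -13.2-6.3, 1.1+0] = [-14.500,-19.500,1.100]
hi = A.hi+B.hi = [21.8+6.3, 16.8+6.3, 2.4+8.6] = [28.100,23.100,11.000]
diag = √(42.6²+42.6²+9.9²) = √3727.53 = 61.054

min=[-14.500,-19.500,1.100] max=[28.100,23.100,11.000] diag=61.054


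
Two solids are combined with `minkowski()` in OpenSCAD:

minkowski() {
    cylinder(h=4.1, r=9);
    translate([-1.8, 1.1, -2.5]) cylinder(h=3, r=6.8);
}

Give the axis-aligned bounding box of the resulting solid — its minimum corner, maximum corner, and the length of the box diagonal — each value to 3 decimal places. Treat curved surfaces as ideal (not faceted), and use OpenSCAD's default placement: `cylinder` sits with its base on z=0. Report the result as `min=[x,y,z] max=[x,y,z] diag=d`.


min=[-17.600,-14.700,-2.500] max=[14.000,16.900,4.600] diag=45.250

A = translate([-1.8, 1.1, -2.5]) cylinder(h=3, r=6.8) → bbox [-8.6,-5.7,-2.5] .. [5,7.9,0.5]
B = cylinder(h=4.1, r=9) → bbox [-9,-9,0] .. [9,9,4.1]
lo = A.lo+B.lo = [-8.6-9, -5.7-9, -2.5+0] = [-17.600,-14.700,-2.500]
hi = A.hi+B.hi = [5+9, 7.9+9, 0.5+4.1] = [14.000,16.900,4.600]
diag = √(31.6²+31.6²+7.1²) = √2047.53 = 45.250


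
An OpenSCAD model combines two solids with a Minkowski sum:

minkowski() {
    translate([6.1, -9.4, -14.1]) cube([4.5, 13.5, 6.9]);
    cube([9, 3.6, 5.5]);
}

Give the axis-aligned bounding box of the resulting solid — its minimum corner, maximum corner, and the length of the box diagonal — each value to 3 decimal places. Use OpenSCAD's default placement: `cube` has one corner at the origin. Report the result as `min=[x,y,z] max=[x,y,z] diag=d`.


A = translate([6.1, -9.4, -14.1]) cube([4.5, 13.5, 6.9]) → bbox [6.1,-9.4,-14.1] .. [10.6,4.1,-7.2]
B = cube([9, 3.6, 5.5]) → bbox [0,0,0] .. [9,3.6,5.5]
lo = A.lo+B.lo = [6.1+0, -9.4+0, -14.1+0] = [6.100,-9.400,-14.100]
hi = A.hi+B.hi = [10.6+9, 4.1+3.6, -7.2+5.5] = [19.600,7.700,-1.700]
diag = √(13.5²+17.1²+12.4²) = √628.42 = 25.068

min=[6.100,-9.400,-14.100] max=[19.600,7.700,-1.700] diag=25.068


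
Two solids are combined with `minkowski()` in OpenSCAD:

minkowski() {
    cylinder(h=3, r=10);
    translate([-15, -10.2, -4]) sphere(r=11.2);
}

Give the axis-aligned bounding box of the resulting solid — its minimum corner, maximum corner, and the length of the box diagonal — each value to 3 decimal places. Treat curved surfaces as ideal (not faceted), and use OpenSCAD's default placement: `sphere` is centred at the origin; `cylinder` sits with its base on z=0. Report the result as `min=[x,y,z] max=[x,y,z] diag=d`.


min=[-36.200,-31.400,-15.200] max=[6.200,11.000,10.200] diag=65.121

A = translate([-15, -10.2, -4]) sphere(r=11.2) → bbox [-26.2,-21.4,-15.2] .. [-3.8,1,7.2]
B = cylinder(h=3, r=10) → bbox [-10,-10,0] .. [10,10,3]
lo = A.lo+B.lo = [-26.2-10, -21.4-10, -15.2+0] = [-36.200,-31.400,-15.200]
hi = A.hi+B.hi = [-3.8+10, 1+10, 7.2+3] = [6.200,11.000,10.200]
diag = √(42.4²+42.4²+25.4²) = √4240.68 = 65.121


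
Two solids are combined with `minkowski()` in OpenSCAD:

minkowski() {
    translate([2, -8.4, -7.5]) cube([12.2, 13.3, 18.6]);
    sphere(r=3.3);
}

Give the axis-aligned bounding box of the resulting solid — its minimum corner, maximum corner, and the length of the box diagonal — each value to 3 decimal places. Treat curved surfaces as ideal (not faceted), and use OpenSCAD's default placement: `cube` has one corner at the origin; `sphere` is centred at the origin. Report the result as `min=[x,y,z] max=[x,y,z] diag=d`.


min=[-1.300,-11.700,-10.800] max=[17.500,8.200,14.400] diag=37.209

A = translate([2, -8.4, -7.5]) cube([12.2, 13.3, 18.6]) → bbox [2,-8.4,-7.5] .. [14.2,4.9,11.1]
B = sphere(r=3.3) → bbox [-3.3,-3.3,-3.3] .. [3.3,3.3,3.3]
lo = A.lo+B.lo = [2-3.3, -8.4-3.3, -7.5-3.3] = [-1.300,-11.700,-10.800]
hi = A.hi+B.hi = [14.2+3.3, 4.9+3.3, 11.1+3.3] = [17.500,8.200,14.400]
diag = √(18.8²+19.9²+25.2²) = √1384.49 = 37.209


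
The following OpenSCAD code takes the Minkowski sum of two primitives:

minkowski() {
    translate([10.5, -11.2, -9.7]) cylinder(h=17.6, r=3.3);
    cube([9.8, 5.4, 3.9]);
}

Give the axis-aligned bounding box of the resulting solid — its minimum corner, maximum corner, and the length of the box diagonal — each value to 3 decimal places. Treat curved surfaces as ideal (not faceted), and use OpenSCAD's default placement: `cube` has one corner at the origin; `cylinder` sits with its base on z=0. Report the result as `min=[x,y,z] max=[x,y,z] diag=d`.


A = translate([10.5, -11.2, -9.7]) cylinder(h=17.6, r=3.3) → bbox [7.2,-14.5,-9.7] .. [13.8,-7.9,7.9]
B = cube([9.8, 5.4, 3.9]) → bbox [0,0,0] .. [9.8,5.4,3.9]
lo = A.lo+B.lo = [7.2+0, -14.5+0, -9.7+0] = [7.200,-14.500,-9.700]
hi = A.hi+B.hi = [13.8+9.8, -7.9+5.4, 7.9+3.9] = [23.600,-2.500,11.800]
diag = √(16.4²+12²+21.5²) = √875.21 = 29.584

min=[7.200,-14.500,-9.700] max=[23.600,-2.500,11.800] diag=29.584


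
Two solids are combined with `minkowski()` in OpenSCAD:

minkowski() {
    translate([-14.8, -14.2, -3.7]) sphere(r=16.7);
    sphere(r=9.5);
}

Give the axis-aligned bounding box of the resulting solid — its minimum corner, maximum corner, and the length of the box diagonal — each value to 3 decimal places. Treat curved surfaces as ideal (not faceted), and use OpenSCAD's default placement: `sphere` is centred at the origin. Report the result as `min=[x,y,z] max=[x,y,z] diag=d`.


min=[-41.000,-40.400,-29.900] max=[11.400,12.000,22.500] diag=90.759

A = translate([-14.8, -14.2, -3.7]) sphere(r=16.7) → bbox [-31.5,-30.9,-20.4] .. [1.9,2.5,13]
B = sphere(r=9.5) → bbox [-9.5,-9.5,-9.5] .. [9.5,9.5,9.5]
lo = A.lo+B.lo = [-31.5-9.5, -30.9-9.5, -20.4-9.5] = [-41.000,-40.400,-29.900]
hi = A.hi+B.hi = [1.9+9.5, 2.5+9.5, 13+9.5] = [11.400,12.000,22.500]
diag = √(52.4²+52.4²+52.4²) = √8237.28 = 90.759


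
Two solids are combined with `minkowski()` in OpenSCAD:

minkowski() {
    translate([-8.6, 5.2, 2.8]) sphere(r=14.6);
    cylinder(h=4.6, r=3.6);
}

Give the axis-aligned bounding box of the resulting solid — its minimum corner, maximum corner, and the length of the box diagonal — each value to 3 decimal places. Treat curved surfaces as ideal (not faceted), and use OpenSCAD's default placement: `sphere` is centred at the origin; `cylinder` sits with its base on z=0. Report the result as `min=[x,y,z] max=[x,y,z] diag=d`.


min=[-26.800,-13.000,-11.800] max=[9.600,23.400,22.000] diag=61.582

A = translate([-8.6, 5.2, 2.8]) sphere(r=14.6) → bbox [-23.2,-9.4,-11.8] .. [6,19.8,17.4]
B = cylinder(h=4.6, r=3.6) → bbox [-3.6,-3.6,0] .. [3.6,3.6,4.6]
lo = A.lo+B.lo = [-23.2-3.6, -9.4-3.6, -11.8+0] = [-26.800,-13.000,-11.800]
hi = A.hi+B.hi = [6+3.6, 19.8+3.6, 17.4+4.6] = [9.600,23.400,22.000]
diag = √(36.4²+36.4²+33.8²) = √3792.36 = 61.582


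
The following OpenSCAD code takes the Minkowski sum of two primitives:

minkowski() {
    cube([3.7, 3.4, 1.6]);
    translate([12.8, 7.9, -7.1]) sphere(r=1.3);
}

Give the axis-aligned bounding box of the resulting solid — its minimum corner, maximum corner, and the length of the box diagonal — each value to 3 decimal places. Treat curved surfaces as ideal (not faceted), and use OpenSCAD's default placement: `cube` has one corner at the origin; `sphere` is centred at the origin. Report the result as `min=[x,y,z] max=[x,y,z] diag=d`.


A = translate([12.8, 7.9, -7.1]) sphere(r=1.3) → bbox [11.5,6.6,-8.4] .. [14.1,9.2,-5.8]
B = cube([3.7, 3.4, 1.6]) → bbox [0,0,0] .. [3.7,3.4,1.6]
lo = A.lo+B.lo = [11.5+0, 6.6+0, -8.4+0] = [11.500,6.600,-8.400]
hi = A.hi+B.hi = [14.1+3.7, 9.2+3.4, -5.8+1.6] = [17.800,12.600,-4.200]
diag = √(6.3²+6²+4.2²) = √93.33 = 9.661

min=[11.500,6.600,-8.400] max=[17.800,12.600,-4.200] diag=9.661


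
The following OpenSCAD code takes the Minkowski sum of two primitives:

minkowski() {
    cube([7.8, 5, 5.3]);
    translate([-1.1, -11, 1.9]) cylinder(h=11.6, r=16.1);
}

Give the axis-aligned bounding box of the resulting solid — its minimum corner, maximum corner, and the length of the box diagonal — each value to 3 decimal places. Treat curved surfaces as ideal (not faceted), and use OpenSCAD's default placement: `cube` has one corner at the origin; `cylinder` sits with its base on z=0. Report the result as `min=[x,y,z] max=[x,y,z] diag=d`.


A = translate([-1.1, -11, 1.9]) cylinder(h=11.6, r=16.1) → bbox [-17.2,-27.1,1.9] .. [15,5.1,13.5]
B = cube([7.8, 5, 5.3]) → bbox [0,0,0] .. [7.8,5,5.3]
lo = A.lo+B.lo = [-17.2+0, -27.1+0, 1.9+0] = [-17.200,-27.100,1.900]
hi = A.hi+B.hi = [15+7.8, 5.1+5, 13.5+5.3] = [22.800,10.100,18.800]
diag = √(40²+37.2²+16.9²) = √3269.45 = 57.179

min=[-17.200,-27.100,1.900] max=[22.800,10.100,18.800] diag=57.179
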